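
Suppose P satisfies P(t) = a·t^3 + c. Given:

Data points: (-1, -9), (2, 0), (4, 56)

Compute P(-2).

From P(-1) = -9 and P(2) = 0: -1a + c = -9 and 8a + c = 0.
Subtracting: 9a = 9, so a = 1; then c = -9 − 1·(-1) = -8.
So P(t) = 1t³ − 8, and P(-2) = -16.

-16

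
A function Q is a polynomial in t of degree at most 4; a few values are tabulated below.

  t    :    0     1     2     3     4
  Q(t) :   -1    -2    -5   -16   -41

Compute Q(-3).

50

Write Q(t) = at^4 + bt³ + ct² + dt + e; the 5 given values yield a linear system in the 5 coefficients.
Solving, the leading coefficient vanishes, and Q(t) = -t³ + 2t² - 2t - 1.
Then Q(-3) = 50.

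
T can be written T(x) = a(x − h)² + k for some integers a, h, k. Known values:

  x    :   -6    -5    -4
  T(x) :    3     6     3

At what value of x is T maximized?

First differences 3, -3; second difference -6 = 2a, so a = -3.
Expanding, the x-coefficient is −2ah = 6h; matching it to the data gives h = -5, and then k = 6.
So T(x) = -3(x + 5)² + 6.
Hence h = -5.

-5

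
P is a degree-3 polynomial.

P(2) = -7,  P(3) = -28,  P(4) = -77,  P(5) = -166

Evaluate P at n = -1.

Write P(n) = an³ + bn² + cn + d; the 4 given values yield a linear system in the 4 coefficients.
Solving, P(n) = -2n³ + 4n² - 3n - 1.
Then P(-1) = 8.

8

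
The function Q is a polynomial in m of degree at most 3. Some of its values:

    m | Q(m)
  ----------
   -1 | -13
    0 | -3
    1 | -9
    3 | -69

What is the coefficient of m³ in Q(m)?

0

Write Q(m) = am³ + bm² + cm + d; the 4 given values yield a linear system in the 4 coefficients.
Solving, the leading coefficient vanishes, and Q(m) = -8m² + 2m - 3.
The coefficient of m³ is 0.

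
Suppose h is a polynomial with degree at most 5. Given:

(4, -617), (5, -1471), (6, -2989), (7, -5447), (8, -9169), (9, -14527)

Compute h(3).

-199

First differences: -854, -1518, -2458, -3722, -5358. Second differences: -664, -940, -1264, -1636. Third differences: -276, -324, -372. Fourth differences: -48, -48.
Level-4 differences are constant, so h has degree 4.
Fitting a degree-4 polynomial gives h(t) = -2t^4 - 2t³ + 6t - 1.
Then h(3) = -199.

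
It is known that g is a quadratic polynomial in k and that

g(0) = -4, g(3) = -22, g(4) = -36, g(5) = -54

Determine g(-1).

Write g(k) = ak² + bk + c; the 4 given values yield a linear system in the 3 coefficients.
Solving, g(k) = -2k² - 4.
Then g(-1) = -6.

-6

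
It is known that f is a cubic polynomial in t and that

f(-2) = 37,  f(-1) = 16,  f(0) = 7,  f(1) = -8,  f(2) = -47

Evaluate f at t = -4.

First differences: -21, -9, -15, -39. Second differences: 12, -6, -24. Third differences: -18, -18.
Level-3 differences are constant, so f has degree 3.
Fitting a degree-3 polynomial gives f(t) = -3t³ - 3t² - 9t + 7.
Then f(-4) = 187.

187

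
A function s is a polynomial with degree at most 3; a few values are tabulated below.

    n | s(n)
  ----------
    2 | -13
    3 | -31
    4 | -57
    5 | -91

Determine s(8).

Write s(n) = an³ + bn² + cn + d; the 4 given values yield a linear system in the 4 coefficients.
Solving, the leading coefficient vanishes, and s(n) = -4n² + 2n - 1.
Then s(8) = -241.

-241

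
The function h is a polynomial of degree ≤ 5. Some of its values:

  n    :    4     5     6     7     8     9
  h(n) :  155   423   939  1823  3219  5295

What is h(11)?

12279

First differences: 268, 516, 884, 1396, 2076. Second differences: 248, 368, 512, 680. Third differences: 120, 144, 168. Fourth differences: 24, 24.
Level-4 differences are constant, so h has degree 4.
Fitting a degree-4 polynomial gives h(n) = n^4 - 2n³ + 3n² - 6n + 3.
Then h(11) = 12279.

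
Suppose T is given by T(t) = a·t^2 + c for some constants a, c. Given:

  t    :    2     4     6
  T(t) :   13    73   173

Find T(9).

398

From T(2) = 13 and T(4) = 73: 4a + c = 13 and 16a + c = 73.
Subtracting: 12a = 60, so a = 5; then c = 13 − 5·4 = -7.
So T(t) = 5t² − 7, and T(9) = 398.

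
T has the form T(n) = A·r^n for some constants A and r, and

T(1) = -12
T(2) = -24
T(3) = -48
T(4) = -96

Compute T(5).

-192

Consecutive ratio: -24/(-12) = 2, and -48/(-24) = 2, so r = 2.
Then A·2^1 = -12 gives A = -6, and T(n) = -6·2^n.
T(5) = -6·2^5 = -192.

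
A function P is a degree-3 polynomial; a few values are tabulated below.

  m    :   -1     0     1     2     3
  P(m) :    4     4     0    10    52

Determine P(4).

First differences: 0, -4, 10, 42. Second differences: -4, 14, 32. Third differences: 18, 18.
Level-3 differences are constant, so P has degree 3.
Fitting a degree-3 polynomial gives P(m) = 3m³ - 2m² - 5m + 4.
Then P(4) = 144.

144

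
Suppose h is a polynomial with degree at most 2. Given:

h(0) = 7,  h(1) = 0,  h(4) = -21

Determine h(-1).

Write h(k) = ak² + bk + c; the 3 given values yield a linear system in the 3 coefficients.
Solving, the leading coefficient vanishes, and h(k) = -7k + 7.
Then h(-1) = 14.

14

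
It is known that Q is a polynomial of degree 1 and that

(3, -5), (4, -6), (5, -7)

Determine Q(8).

-10

First differences: -1, -1.
Level-1 differences are constant, so Q has degree 1.
Fitting a degree-1 polynomial gives Q(m) = -m - 2.
Then Q(8) = -10.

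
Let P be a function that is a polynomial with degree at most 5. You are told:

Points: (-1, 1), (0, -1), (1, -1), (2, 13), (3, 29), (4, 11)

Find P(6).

Write P(x) = ax^5 + bx^4 + cx³ + dx² + ex + p; the 6 given values yield a linear system in the 6 coefficients.
Solving, the leading coefficient vanishes, and P(x) = -x^4 + 4x³ + 2x² - 5x - 1.
Then P(6) = -391.

-391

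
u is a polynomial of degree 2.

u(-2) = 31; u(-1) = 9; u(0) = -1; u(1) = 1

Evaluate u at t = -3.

65

Write u(t) = at² + bt + c; the 4 given values yield a linear system in the 3 coefficients.
Solving, u(t) = 6t² - 4t - 1.
Then u(-3) = 65.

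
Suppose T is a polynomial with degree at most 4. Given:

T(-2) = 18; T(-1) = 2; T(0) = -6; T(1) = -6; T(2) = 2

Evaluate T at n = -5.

First differences: -16, -8, 0, 8. Second differences: 8, 8, 8.
Level-2 differences are constant, so T has degree 2.
Fitting a degree-2 polynomial gives T(n) = 4n² - 4n - 6.
Then T(-5) = 114.

114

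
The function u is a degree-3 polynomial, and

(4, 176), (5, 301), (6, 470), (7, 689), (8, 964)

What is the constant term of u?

First differences: 125, 169, 219, 275. Second differences: 44, 50, 56. Third differences: 6, 6.
Level-3 differences are constant, so u has degree 3.
Fitting a degree-3 polynomial gives u(x) = x³ + 7x² + x - 4.
The constant term is u(0) = -4.

-4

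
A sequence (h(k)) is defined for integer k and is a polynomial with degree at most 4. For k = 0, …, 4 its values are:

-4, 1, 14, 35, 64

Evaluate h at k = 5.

First differences: 5, 13, 21, 29. Second differences: 8, 8, 8.
Level-2 differences are constant, so h has degree 2.
Fitting a degree-2 polynomial gives h(k) = 4k² + k - 4.
Then h(5) = 101.

101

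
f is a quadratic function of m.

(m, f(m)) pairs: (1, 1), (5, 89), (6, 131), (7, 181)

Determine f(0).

-1

Write f(m) = am² + bm + c; the 4 given values yield a linear system in the 3 coefficients.
Solving, f(m) = 4m² - 2m - 1.
Then f(0) = -1.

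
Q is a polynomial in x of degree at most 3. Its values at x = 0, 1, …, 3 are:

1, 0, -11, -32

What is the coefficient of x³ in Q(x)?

0

First differences: -1, -11, -21. Second differences: -10, -10.
Level-2 differences are constant, so Q has degree 2.
Fitting a degree-2 polynomial gives Q(x) = -5x² + 4x + 1.
The coefficient of x³ is 0.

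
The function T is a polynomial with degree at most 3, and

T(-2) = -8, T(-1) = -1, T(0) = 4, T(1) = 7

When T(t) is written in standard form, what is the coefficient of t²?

-1

First differences: 7, 5, 3. Second differences: -2, -2.
Level-2 differences are constant, so T has degree 2.
Fitting a degree-2 polynomial gives T(t) = -t² + 4t + 4.
The coefficient of t² is -1.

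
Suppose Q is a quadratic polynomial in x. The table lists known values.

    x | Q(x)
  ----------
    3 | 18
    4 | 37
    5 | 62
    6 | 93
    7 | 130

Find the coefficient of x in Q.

-2

First differences: 19, 25, 31, 37. Second differences: 6, 6, 6.
Level-2 differences are constant, so Q has degree 2.
Fitting a degree-2 polynomial gives Q(x) = 3x² - 2x - 3.
The coefficient of x is -2.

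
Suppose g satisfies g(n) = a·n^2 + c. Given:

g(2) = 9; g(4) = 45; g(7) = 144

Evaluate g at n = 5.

72

From g(2) = 9 and g(4) = 45: 4a + c = 9 and 16a + c = 45.
Subtracting: 12a = 36, so a = 3; then c = 9 − 3·4 = -3.
So g(n) = 3n² − 3, and g(5) = 72.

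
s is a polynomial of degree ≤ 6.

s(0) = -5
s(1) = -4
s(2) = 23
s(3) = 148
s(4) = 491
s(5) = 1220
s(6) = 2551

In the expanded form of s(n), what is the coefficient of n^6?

0

First differences: 1, 27, 125, 343, 729, 1331. Second differences: 26, 98, 218, 386, 602. Third differences: 72, 120, 168, 216. Fourth differences: 48, 48, 48.
Level-4 differences are constant, so s has degree 4.
Fitting a degree-4 polynomial gives s(n) = 2n^4 - n² - 5.
The coefficient of n^6 is 0.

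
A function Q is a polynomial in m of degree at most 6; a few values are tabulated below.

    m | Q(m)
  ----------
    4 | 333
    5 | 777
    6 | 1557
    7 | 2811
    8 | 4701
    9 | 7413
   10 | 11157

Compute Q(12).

22701

First differences: 444, 780, 1254, 1890, 2712, 3744. Second differences: 336, 474, 636, 822, 1032. Third differences: 138, 162, 186, 210. Fourth differences: 24, 24, 24.
Level-4 differences are constant, so Q has degree 4.
Fitting a degree-4 polynomial gives Q(m) = m^4 + m³ + 2m² - 4m - 3.
Then Q(12) = 22701.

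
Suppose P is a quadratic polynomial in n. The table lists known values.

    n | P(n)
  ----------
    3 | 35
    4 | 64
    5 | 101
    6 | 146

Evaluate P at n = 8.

First differences: 29, 37, 45. Second differences: 8, 8.
Level-2 differences are constant, so P has degree 2.
Fitting a degree-2 polynomial gives P(n) = 4n² + n - 4.
Then P(8) = 260.

260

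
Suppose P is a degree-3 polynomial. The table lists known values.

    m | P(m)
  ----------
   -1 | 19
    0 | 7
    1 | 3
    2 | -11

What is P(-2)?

57

Write P(m) = am³ + bm² + cm + d; the 4 given values yield a linear system in the 4 coefficients.
Solving, P(m) = -3m³ + 4m² - 5m + 7.
Then P(-2) = 57.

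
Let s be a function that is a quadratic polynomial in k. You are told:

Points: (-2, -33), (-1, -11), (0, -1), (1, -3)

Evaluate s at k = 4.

Write s(k) = ak² + bk + c; the 4 given values yield a linear system in the 3 coefficients.
Solving, s(k) = -6k² + 4k - 1.
Then s(4) = -81.

-81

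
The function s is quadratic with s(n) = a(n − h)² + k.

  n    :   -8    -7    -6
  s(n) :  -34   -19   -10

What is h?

-5

First differences 15, 9; second difference -6 = 2a, so a = -3.
Expanding, the n-coefficient is −2ah = 6h; matching it to the data gives h = -5, and then k = -7.
So s(n) = -3(n + 5)² − 7.
Hence h = -5.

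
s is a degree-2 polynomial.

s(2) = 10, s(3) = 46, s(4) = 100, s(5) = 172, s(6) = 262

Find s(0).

Write s(x) = ax² + bx + c; the 5 given values yield a linear system in the 3 coefficients.
Solving, s(x) = 9x² - 9x - 8.
Then s(0) = -8.

-8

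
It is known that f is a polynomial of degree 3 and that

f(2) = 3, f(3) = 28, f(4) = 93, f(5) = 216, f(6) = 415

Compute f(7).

708

First differences: 25, 65, 123, 199. Second differences: 40, 58, 76. Third differences: 18, 18.
Level-3 differences are constant, so f has degree 3.
Extending the table by one column gives the next first difference 293, so f(7) = 415 + 293 = 708.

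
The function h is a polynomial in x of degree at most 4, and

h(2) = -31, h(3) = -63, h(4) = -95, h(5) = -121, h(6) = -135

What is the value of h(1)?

Write h(x) = ax^4 + bx³ + cx² + dx + e; the 5 given values yield a linear system in the 5 coefficients.
Solving, the leading coefficient vanishes, and h(x) = x³ - 9x² - 6x + 9.
Then h(1) = -5.

-5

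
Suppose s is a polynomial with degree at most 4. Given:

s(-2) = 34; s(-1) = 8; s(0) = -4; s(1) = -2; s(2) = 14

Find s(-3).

74

Write s(m) = am^4 + bm³ + cm² + dm + e; the 5 given values yield a linear system in the 5 coefficients.
Solving, the top 2 coefficients vanish, and s(m) = 7m² - 5m - 4.
Then s(-3) = 74.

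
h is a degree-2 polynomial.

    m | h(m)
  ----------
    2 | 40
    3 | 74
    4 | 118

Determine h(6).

236

Write h(m) = am² + bm + c; the 3 given values yield a linear system in the 3 coefficients.
Solving, h(m) = 5m² + 9m + 2.
Then h(6) = 236.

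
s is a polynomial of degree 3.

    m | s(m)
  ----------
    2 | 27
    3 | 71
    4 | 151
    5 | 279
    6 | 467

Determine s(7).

First differences: 44, 80, 128, 188. Second differences: 36, 48, 60. Third differences: 12, 12.
Level-3 differences are constant, so s has degree 3.
Extending the table by one column gives the next first difference 260, so s(7) = 467 + 260 = 727.

727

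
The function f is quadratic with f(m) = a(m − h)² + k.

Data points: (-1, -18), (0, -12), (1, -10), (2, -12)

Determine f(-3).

-42

First differences 6, 2, -2; second difference -4 = 2a, so a = -2.
Expanding, the m-coefficient is −2ah = 4h; matching it to the data gives h = 1, and then k = -10.
So f(m) = -2(m − 1)² − 10.
f(-3) = -2·(-4)² − 10 = -42.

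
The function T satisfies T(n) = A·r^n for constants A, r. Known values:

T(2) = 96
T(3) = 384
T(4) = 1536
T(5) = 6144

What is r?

4

Consecutive ratio: 384/96 = 4, and 1536/384 = 4, so r = 4.
Then A·4^2 = 96 gives A = 6, and T(n) = 6·4^n.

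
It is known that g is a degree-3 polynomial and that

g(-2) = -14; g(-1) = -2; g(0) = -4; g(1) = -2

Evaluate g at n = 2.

Write g(n) = an³ + bn² + cn + d; the 4 given values yield a linear system in the 4 coefficients.
Solving, g(n) = 3n³ + 2n² - 3n - 4.
Then g(2) = 22.

22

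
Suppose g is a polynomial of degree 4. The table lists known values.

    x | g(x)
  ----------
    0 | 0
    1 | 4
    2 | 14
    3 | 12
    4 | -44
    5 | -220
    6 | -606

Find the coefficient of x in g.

1

First differences: 4, 10, -2, -56, -176, -386. Second differences: 6, -12, -54, -120, -210. Third differences: -18, -42, -66, -90. Fourth differences: -24, -24, -24.
Level-4 differences are constant, so g has degree 4.
Fitting a degree-4 polynomial gives g(x) = -x^4 + 3x³ + x² + x.
The coefficient of x is 1.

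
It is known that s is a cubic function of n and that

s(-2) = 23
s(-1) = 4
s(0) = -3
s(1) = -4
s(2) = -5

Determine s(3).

-12

Write s(n) = an³ + bn² + cn + d; the 5 given values yield a linear system in the 4 coefficients.
Solving, s(n) = -n³ + 3n² - 3n - 3.
Then s(3) = -12.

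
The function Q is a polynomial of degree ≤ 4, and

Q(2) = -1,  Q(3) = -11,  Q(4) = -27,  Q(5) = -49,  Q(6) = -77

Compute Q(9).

First differences: -10, -16, -22, -28. Second differences: -6, -6, -6.
Level-2 differences are constant, so Q has degree 2.
Fitting a degree-2 polynomial gives Q(t) = -3t² + 5t + 1.
Then Q(9) = -197.

-197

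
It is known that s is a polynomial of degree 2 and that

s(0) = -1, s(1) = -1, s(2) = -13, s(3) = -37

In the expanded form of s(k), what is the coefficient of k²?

-6

First differences: 0, -12, -24. Second differences: -12, -12.
Level-2 differences are constant, so s has degree 2.
Fitting a degree-2 polynomial gives s(k) = -6k² + 6k - 1.
The coefficient of k² is -6.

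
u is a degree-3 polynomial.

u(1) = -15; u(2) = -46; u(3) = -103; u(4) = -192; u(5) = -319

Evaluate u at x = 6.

-490

First differences: -31, -57, -89, -127. Second differences: -26, -32, -38. Third differences: -6, -6.
Level-3 differences are constant, so u has degree 3.
Fitting a degree-3 polynomial gives u(x) = -x³ - 7x² - 3x - 4.
Then u(6) = -490.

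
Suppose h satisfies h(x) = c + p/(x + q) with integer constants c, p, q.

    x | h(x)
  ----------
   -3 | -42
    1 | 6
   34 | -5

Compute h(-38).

-7

(h(x) − c)(x + q) = p for each data point; the three points give a linear system in c and q, then p follows.
Solving: c = -6, q = 2, p = 36, so h(x) = -6 + 36/(x + 2).
Then h(-38) = -6 + 36/(-36) = -7.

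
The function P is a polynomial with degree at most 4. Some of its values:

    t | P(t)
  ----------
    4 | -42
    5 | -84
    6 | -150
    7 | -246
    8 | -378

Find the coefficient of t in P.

Write P(t) = at^4 + bt³ + ct² + dt + e; the 5 given values yield a linear system in the 5 coefficients.
Solving, the leading coefficient vanishes, and P(t) = -t³ + 3t² - 8t + 6.
The coefficient of t is -8.

-8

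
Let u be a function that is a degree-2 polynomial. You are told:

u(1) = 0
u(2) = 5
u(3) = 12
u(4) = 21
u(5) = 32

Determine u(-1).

-4

Write u(t) = at² + bt + c; the 5 given values yield a linear system in the 3 coefficients.
Solving, u(t) = t² + 2t - 3.
Then u(-1) = -4.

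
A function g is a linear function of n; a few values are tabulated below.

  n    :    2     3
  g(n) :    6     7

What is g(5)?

9

Write g(n) = an + b; the 2 given values yield a linear system in the 2 coefficients.
Solving, g(n) = n + 4.
Then g(5) = 9.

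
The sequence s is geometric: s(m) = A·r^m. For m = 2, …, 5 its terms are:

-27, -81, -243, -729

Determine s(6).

Consecutive ratio: -81/(-27) = 3, and -243/(-81) = 3, so r = 3.
Then A·3^2 = -27 gives A = -3, and s(m) = -3·3^m.
s(6) = -3·3^6 = -2187.

-2187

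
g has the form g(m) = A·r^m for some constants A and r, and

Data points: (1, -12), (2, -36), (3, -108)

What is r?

Consecutive ratio: -36/(-12) = 3, and -108/(-36) = 3, so r = 3.
Then A·3^1 = -12 gives A = -4, and g(m) = -4·3^m.

3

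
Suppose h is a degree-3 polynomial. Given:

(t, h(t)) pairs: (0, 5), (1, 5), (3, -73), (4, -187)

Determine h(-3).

65

Write h(t) = at³ + bt² + ct + d; the 4 given values yield a linear system in the 4 coefficients.
Solving, h(t) = -3t³ - t² + 4t + 5.
Then h(-3) = 65.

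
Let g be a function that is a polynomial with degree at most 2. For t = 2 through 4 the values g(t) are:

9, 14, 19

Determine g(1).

First differences: 5, 5.
Level-1 differences are constant, so g has degree 1.
Fitting a degree-1 polynomial gives g(t) = 5t - 1.
Then g(1) = 4.

4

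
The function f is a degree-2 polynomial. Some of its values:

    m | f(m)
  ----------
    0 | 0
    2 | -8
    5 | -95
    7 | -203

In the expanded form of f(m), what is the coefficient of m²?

Write f(m) = am² + bm + c; the 4 given values yield a linear system in the 3 coefficients.
Solving, f(m) = -5m² + 6m.
The coefficient of m² is -5.

-5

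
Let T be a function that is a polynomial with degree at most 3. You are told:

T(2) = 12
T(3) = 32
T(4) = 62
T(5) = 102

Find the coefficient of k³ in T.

First differences: 20, 30, 40. Second differences: 10, 10.
Level-2 differences are constant, so T has degree 2.
Fitting a degree-2 polynomial gives T(k) = 5k² - 5k + 2.
The coefficient of k³ is 0.

0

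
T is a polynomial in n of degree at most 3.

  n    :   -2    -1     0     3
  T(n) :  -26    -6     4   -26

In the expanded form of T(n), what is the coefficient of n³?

0

Write T(n) = an³ + bn² + cn + d; the 4 given values yield a linear system in the 4 coefficients.
Solving, the leading coefficient vanishes, and T(n) = -5n² + 5n + 4.
The coefficient of n³ is 0.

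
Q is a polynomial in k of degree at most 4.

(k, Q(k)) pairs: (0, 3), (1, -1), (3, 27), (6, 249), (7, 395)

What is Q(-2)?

Write Q(k) = ak^4 + bk³ + ck² + dk + e; the 5 given values yield a linear system in the 5 coefficients.
Solving, the leading coefficient vanishes, and Q(k) = k³ + 2k² - 7k + 3.
Then Q(-2) = 17.

17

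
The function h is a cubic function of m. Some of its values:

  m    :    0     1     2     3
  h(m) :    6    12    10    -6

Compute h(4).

-42

Write h(m) = am³ + bm² + cm + d; the 4 given values yield a linear system in the 4 coefficients.
Solving, h(m) = -m³ - m² + 8m + 6.
Then h(4) = -42.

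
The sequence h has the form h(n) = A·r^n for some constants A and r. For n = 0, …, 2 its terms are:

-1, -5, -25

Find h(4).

Consecutive ratio: -5/(-1) = 5, and -25/(-5) = 5, so r = 5.
Then A·5^0 = -1 gives A = -1, and h(n) = -1·5^n.
h(4) = -1·5^4 = -625.

-625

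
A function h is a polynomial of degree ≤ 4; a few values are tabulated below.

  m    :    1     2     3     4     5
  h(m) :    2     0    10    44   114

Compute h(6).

232

Write h(m) = am^4 + bm³ + cm² + dm + e; the 5 given values yield a linear system in the 5 coefficients.
Solving, the leading coefficient vanishes, and h(m) = 2m³ - 6m² + 2m + 4.
Then h(6) = 232.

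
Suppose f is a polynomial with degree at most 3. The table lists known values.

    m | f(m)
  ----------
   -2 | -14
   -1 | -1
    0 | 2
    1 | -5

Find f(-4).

-70

Write f(m) = am³ + bm² + cm + d; the 4 given values yield a linear system in the 4 coefficients.
Solving, the leading coefficient vanishes, and f(m) = -5m² - 2m + 2.
Then f(-4) = -70.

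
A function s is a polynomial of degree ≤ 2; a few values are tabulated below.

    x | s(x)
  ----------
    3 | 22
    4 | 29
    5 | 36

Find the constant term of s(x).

Write s(x) = ax² + bx + c; the 3 given values yield a linear system in the 3 coefficients.
Solving, the leading coefficient vanishes, and s(x) = 7x + 1.
The constant term is s(0) = 1.

1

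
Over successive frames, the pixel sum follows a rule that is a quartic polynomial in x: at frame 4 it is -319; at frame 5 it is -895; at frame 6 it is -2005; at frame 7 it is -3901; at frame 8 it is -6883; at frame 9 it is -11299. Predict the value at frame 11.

-26065

Write the value at x as g(x).
Write g(x) = ax^4 + bx³ + cx² + dx + e; the 6 given values yield a linear system in the 5 coefficients.
Solving, g(x) = -2x^4 + 2x³ + 5x² - 5x + 5.
Then g(11) = -26065.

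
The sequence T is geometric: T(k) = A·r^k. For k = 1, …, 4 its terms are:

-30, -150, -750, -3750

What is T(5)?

-18750

Consecutive ratio: -150/(-30) = 5, and -750/(-150) = 5, so r = 5.
Then A·5^1 = -30 gives A = -6, and T(k) = -6·5^k.
T(5) = -6·5^5 = -18750.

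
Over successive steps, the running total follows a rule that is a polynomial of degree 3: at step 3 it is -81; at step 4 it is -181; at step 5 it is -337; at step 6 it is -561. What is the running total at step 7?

-865

Write the value at n as T(n).
Write T(n) = an³ + bn² + cn + d; the 4 given values yield a linear system in the 4 coefficients.
Solving, T(n) = -2n³ - 4n² + 2n + 3.
Then T(7) = -865.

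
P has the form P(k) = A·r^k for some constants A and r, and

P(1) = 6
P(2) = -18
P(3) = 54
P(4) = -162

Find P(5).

486

Consecutive ratio: -18/6 = -3, and 54/(-18) = -3, so r = -3.
Then A·(-3)^1 = 6 gives A = -2, and P(k) = -2·(-3)^k.
P(5) = -2·(-3)^5 = 486.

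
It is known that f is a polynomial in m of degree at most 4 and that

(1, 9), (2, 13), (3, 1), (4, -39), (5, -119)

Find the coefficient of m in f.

6

First differences: 4, -12, -40, -80. Second differences: -16, -28, -40. Third differences: -12, -12.
Level-3 differences are constant, so f has degree 3.
Fitting a degree-3 polynomial gives f(m) = -2m³ + 4m² + 6m + 1.
The coefficient of m is 6.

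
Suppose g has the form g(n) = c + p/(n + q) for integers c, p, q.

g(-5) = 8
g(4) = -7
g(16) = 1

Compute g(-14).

(g(n) − c)(n + q) = p for each data point; the three points give a linear system in c and q, then p follows.
Solving: c = 3, q = -1, p = -30, so g(n) = 3 − 30/(n − 1).
Then g(-14) = 3 − 30/(-15) = 5.

5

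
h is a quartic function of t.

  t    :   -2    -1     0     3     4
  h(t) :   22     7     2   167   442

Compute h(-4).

Write h(t) = at^4 + bt³ + ct² + dt + e; the 5 given values yield a linear system in the 5 coefficients.
Solving, h(t) = t^4 + 2t³ + 4t² - 2t + 2.
Then h(-4) = 202.

202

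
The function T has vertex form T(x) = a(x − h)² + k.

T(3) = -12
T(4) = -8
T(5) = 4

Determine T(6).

24

First differences 4, 12; second difference 8 = 2a, so a = 4.
Expanding, the x-coefficient is −2ah = -8h; matching it to the data gives h = 3, and then k = -12.
So T(x) = 4(x − 3)² − 12.
T(6) = 4·3² − 12 = 24.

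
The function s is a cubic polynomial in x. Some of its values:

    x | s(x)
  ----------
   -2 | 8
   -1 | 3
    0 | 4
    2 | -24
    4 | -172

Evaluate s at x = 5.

Write s(x) = ax³ + bx² + cx + d; the 5 given values yield a linear system in the 4 coefficients.
Solving, s(x) = -2x³ - 3x² + 4.
Then s(5) = -321.

-321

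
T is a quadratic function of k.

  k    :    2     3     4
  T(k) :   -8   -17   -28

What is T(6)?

Write T(k) = ak² + bk + c; the 3 given values yield a linear system in the 3 coefficients.
Solving, T(k) = -k² - 4k + 4.
Then T(6) = -56.

-56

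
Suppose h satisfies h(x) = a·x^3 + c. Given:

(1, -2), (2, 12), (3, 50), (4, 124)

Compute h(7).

682

From h(1) = -2 and h(2) = 12: 1a + c = -2 and 8a + c = 12.
Subtracting: 7a = 14, so a = 2; then c = -2 − 2·1 = -4.
So h(x) = 2x³ − 4, and h(7) = 682.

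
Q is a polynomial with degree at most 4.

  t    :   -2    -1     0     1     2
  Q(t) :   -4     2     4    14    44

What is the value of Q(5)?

Write Q(t) = at^4 + bt³ + ct² + dt + e; the 5 given values yield a linear system in the 5 coefficients.
Solving, the leading coefficient vanishes, and Q(t) = 2t³ + 4t² + 4t + 4.
Then Q(5) = 374.

374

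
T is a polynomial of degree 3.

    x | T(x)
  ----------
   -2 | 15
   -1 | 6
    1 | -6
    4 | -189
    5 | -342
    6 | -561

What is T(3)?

Write T(x) = ax³ + bx² + cx + d; the 6 given values yield a linear system in the 4 coefficients.
Solving, T(x) = -2x³ - 3x² - 4x + 3.
Then T(3) = -90.

-90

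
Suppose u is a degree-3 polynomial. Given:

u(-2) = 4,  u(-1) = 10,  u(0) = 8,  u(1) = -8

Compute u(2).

Write u(m) = am³ + bm² + cm + d; the 4 given values yield a linear system in the 4 coefficients.
Solving, u(m) = -m³ - 7m² - 8m + 8.
Then u(2) = -44.

-44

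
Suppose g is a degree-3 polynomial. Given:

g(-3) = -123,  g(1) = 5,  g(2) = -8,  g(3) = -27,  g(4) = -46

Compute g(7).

Write g(t) = at³ + bt² + ct + d; the 5 given values yield a linear system in the 4 coefficients.
Solving, g(t) = t³ - 9t² + 7t + 6.
Then g(7) = -43.

-43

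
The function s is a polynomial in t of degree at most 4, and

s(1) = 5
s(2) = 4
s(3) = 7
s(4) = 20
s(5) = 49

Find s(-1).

Write s(t) = at^4 + bt³ + ct² + dt + e; the 5 given values yield a linear system in the 5 coefficients.
Solving, the leading coefficient vanishes, and s(t) = t³ - 4t² + 4t + 4.
Then s(-1) = -5.

-5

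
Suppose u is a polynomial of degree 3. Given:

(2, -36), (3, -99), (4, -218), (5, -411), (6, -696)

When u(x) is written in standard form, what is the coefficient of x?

First differences: -63, -119, -193, -285. Second differences: -56, -74, -92. Third differences: -18, -18.
Level-3 differences are constant, so u has degree 3.
Fitting a degree-3 polynomial gives u(x) = -3x³ - x² - x - 6.
The coefficient of x is -1.

-1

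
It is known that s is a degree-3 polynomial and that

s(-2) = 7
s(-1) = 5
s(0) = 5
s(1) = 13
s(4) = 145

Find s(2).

Write s(t) = at³ + bt² + ct + d; the 5 given values yield a linear system in the 4 coefficients.
Solving, s(t) = t³ + 4t² + 3t + 5.
Then s(2) = 35.

35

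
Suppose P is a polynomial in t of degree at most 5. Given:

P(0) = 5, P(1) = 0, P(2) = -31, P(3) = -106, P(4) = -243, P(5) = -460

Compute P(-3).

Write P(t) = at^5 + bt^4 + ct³ + dt² + et + p; the 6 given values yield a linear system in the 6 coefficients.
Solving, the top 2 coefficients vanish, and P(t) = -3t³ - 4t² + 2t + 5.
Then P(-3) = 44.

44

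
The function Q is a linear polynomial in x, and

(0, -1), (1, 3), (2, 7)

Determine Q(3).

11

First differences: 4, 4.
Level-1 differences are constant, so Q has degree 1.
Extending the table by one column gives the next first difference 4, so Q(3) = 7 + 4 = 11.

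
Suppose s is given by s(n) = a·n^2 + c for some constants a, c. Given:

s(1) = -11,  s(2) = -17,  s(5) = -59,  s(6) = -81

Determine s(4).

-41

From s(1) = -11 and s(2) = -17: 1a + c = -11 and 4a + c = -17.
Subtracting: 3a = -6, so a = -2; then c = -11 − (-2)·1 = -9.
So s(n) = -2n² − 9, and s(4) = -41.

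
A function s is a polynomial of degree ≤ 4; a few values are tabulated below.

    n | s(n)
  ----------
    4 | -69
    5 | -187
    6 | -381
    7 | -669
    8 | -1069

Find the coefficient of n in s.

First differences: -118, -194, -288, -400. Second differences: -76, -94, -112. Third differences: -18, -18.
Level-3 differences are constant, so s has degree 3.
Fitting a degree-3 polynomial gives s(n) = -3n³ + 7n² + 2n + 3.
The coefficient of n is 2.

2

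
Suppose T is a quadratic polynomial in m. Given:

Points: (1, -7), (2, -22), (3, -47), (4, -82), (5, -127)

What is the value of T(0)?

-2

Write T(m) = am² + bm + c; the 5 given values yield a linear system in the 3 coefficients.
Solving, T(m) = -5m² - 2.
Then T(0) = -2.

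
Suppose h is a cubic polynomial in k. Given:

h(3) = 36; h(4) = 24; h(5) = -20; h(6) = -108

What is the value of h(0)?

Write h(k) = ak³ + bk² + ck + d; the 4 given values yield a linear system in the 4 coefficients.
Solving, h(k) = -2k³ + 8k² + 6k.
Then h(0) = 0.

0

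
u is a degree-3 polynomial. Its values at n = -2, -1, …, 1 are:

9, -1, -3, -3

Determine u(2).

Write u(n) = an³ + bn² + cn + d; the 4 given values yield a linear system in the 4 coefficients.
Solving, u(n) = -n³ + n² - 3.
Then u(2) = -7.

-7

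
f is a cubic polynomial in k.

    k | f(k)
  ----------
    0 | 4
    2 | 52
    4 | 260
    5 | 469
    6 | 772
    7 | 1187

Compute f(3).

127

Write f(k) = ak³ + bk² + ck + d; the 6 given values yield a linear system in the 4 coefficients.
Solving, f(k) = 3k³ + 2k² + 8k + 4.
Then f(3) = 127.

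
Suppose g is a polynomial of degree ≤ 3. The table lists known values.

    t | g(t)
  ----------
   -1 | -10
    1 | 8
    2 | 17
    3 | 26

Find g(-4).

-37

Write g(t) = at³ + bt² + ct + d; the 4 given values yield a linear system in the 4 coefficients.
Solving, the top 2 coefficients vanish, and g(t) = 9t - 1.
Then g(-4) = -37.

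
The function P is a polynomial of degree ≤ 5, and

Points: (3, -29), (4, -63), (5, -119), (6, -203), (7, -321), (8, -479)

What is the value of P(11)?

-1253

First differences: -34, -56, -84, -118, -158. Second differences: -22, -28, -34, -40. Third differences: -6, -6, -6.
Level-3 differences are constant, so P has degree 3.
Fitting a degree-3 polynomial gives P(x) = -x³ + x² - 4x + 1.
Then P(11) = -1253.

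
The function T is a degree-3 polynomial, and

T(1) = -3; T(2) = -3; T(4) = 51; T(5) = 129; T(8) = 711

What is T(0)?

Write T(k) = ak³ + bk² + ck + d; the 5 given values yield a linear system in the 4 coefficients.
Solving, T(k) = 2k³ - 5k² + k - 1.
The constant term is T(0) = -1.

-1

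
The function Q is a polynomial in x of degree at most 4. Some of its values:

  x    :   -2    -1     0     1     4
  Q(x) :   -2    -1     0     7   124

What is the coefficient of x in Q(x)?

3

Write Q(x) = ax^4 + bx³ + cx² + dx + e; the 5 given values yield a linear system in the 5 coefficients.
Solving, the leading coefficient vanishes, and Q(x) = x³ + 3x² + 3x.
The coefficient of x is 3.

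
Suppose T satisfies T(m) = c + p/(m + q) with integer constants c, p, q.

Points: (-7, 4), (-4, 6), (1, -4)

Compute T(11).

(T(m) − c)(m + q) = p for each data point; the three points give a linear system in c and q, then p follows.
Solving: c = 2, q = 1, p = -12, so T(m) = 2 − 12/(m + 1).
Then T(11) = 2 − 12/12 = 1.

1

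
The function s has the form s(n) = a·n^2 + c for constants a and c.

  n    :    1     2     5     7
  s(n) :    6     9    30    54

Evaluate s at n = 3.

From s(1) = 6 and s(2) = 9: 1a + c = 6 and 4a + c = 9.
Subtracting: 3a = 3, so a = 1; then c = 6 − 1·1 = 5.
So s(n) = 1n² + 5, and s(3) = 14.

14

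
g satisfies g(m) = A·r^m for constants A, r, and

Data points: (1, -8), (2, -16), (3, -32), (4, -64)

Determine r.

Consecutive ratio: -16/(-8) = 2, and -32/(-16) = 2, so r = 2.
Then A·2^1 = -8 gives A = -4, and g(m) = -4·2^m.

2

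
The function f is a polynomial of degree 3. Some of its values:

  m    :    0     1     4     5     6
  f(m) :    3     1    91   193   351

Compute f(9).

Write f(m) = am³ + bm² + cm + d; the 5 given values yield a linear system in the 4 coefficients.
Solving, f(m) = 2m³ - 2m² - 2m + 3.
Then f(9) = 1281.

1281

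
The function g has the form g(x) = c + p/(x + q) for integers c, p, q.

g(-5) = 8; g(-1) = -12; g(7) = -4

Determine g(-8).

(g(x) − c)(x + q) = p for each data point; the three points give a linear system in c and q, then p follows.
Solving: c = -2, q = 3, p = -20, so g(x) = -2 − 20/(x + 3).
Then g(-8) = -2 − 20/(-5) = 2.

2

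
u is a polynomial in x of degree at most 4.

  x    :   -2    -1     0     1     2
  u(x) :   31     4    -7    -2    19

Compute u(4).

109

First differences: -27, -11, 5, 21. Second differences: 16, 16, 16.
Level-2 differences are constant, so u has degree 2.
Fitting a degree-2 polynomial gives u(x) = 8x² - 3x - 7.
Then u(4) = 109.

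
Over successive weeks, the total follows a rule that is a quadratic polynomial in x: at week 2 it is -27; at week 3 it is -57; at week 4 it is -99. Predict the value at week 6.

-219

Write the value at x as Q(x).
Write Q(x) = ax² + bx + c; the 3 given values yield a linear system in the 3 coefficients.
Solving, Q(x) = -6x² - 3.
Then Q(6) = -219.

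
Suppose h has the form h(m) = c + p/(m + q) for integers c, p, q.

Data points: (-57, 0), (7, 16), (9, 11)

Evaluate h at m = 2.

(h(m) − c)(m + q) = p for each data point; the three points give a linear system in c and q, then p follows.
Solving: c = 1, q = -3, p = 60, so h(m) = 1 + 60/(m − 3).
Then h(2) = 1 + 60/(-1) = -59.

-59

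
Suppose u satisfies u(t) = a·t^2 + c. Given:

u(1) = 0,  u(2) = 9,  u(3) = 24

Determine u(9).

240

From u(1) = 0 and u(2) = 9: 1a + c = 0 and 4a + c = 9.
Subtracting: 3a = 9, so a = 3; then c = 0 − 3·1 = -3.
So u(t) = 3t² − 3, and u(9) = 240.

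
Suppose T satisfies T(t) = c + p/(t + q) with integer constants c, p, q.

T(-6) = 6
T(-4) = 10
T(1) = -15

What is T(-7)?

(T(t) − c)(t + q) = p for each data point; the three points give a linear system in c and q, then p follows.
Solving: c = 0, q = 1, p = -30, so T(t) = -30/(t + 1).
Then T(-7) = 0 − 30/(-6) = 5.

5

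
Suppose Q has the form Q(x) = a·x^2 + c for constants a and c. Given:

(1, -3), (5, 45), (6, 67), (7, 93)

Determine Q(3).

13

From Q(1) = -3 and Q(5) = 45: 1a + c = -3 and 25a + c = 45.
Subtracting: 24a = 48, so a = 2; then c = -3 − 2·1 = -5.
So Q(x) = 2x² − 5, and Q(3) = 13.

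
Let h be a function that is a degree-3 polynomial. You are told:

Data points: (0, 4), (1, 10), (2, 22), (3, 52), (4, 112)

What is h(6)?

First differences: 6, 12, 30, 60. Second differences: 6, 18, 30. Third differences: 12, 12.
Level-3 differences are constant, so h has degree 3.
Fitting a degree-3 polynomial gives h(k) = 2k³ - 3k² + 7k + 4.
Then h(6) = 370.

370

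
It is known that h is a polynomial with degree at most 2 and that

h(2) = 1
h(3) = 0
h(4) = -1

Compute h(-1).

Write h(x) = ax² + bx + c; the 3 given values yield a linear system in the 3 coefficients.
Solving, the leading coefficient vanishes, and h(x) = -x + 3.
Then h(-1) = 4.

4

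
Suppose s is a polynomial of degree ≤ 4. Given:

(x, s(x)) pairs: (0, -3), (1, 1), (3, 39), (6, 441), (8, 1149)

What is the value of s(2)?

9

Write s(x) = ax^4 + bx³ + cx² + dx + e; the 5 given values yield a linear system in the 5 coefficients.
Solving, the leading coefficient vanishes, and s(x) = 3x³ - 7x² + 8x - 3.
Then s(2) = 9.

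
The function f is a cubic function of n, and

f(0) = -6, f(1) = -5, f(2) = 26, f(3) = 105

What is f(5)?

479

Write f(n) = an³ + bn² + cn + d; the 4 given values yield a linear system in the 4 coefficients.
Solving, f(n) = 3n³ + 6n² - 8n - 6.
Then f(5) = 479.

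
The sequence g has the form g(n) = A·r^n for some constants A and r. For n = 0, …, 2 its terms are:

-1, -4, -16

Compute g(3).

-64

Consecutive ratio: -4/(-1) = 4, and -16/(-4) = 4, so r = 4.
Then A·4^0 = -1 gives A = -1, and g(n) = -1·4^n.
g(3) = -1·4^3 = -64.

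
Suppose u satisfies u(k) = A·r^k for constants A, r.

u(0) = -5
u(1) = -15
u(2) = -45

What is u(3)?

-135

Consecutive ratio: -15/(-5) = 3, and -45/(-15) = 3, so r = 3.
Then A·3^0 = -5 gives A = -5, and u(k) = -5·3^k.
u(3) = -5·3^3 = -135.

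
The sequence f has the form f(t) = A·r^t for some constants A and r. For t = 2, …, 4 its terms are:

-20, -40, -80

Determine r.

Consecutive ratio: -40/(-20) = 2, and -80/(-40) = 2, so r = 2.
Then A·2^2 = -20 gives A = -5, and f(t) = -5·2^t.

2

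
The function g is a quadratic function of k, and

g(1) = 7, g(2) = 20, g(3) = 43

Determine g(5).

119

Write g(k) = ak² + bk + c; the 3 given values yield a linear system in the 3 coefficients.
Solving, g(k) = 5k² - 2k + 4.
Then g(5) = 119.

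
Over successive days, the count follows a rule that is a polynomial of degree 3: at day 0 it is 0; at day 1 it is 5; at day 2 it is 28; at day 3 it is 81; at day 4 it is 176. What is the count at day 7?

Write the value at m as h(m).
Write h(m) = am³ + bm² + cm + d; the 5 given values yield a linear system in the 4 coefficients.
Solving, h(m) = 2m³ + 3m².
Then h(7) = 833.

833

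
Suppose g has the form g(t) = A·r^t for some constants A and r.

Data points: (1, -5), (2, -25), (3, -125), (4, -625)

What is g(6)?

Consecutive ratio: -25/(-5) = 5, and -125/(-25) = 5, so r = 5.
Then A·5^1 = -5 gives A = -1, and g(t) = -1·5^t.
g(6) = -1·5^6 = -15625.

-15625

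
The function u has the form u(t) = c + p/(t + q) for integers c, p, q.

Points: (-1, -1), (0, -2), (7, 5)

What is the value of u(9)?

(u(t) − c)(t + q) = p for each data point; the three points give a linear system in c and q, then p follows.
Solving: c = 2, q = -3, p = 12, so u(t) = 2 + 12/(t − 3).
Then u(9) = 2 + 12/6 = 4.

4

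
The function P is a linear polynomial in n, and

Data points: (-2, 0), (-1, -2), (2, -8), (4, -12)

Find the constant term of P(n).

-4

Write P(n) = an + b; the 4 given values yield a linear system in the 2 coefficients.
Solving, P(n) = -2n - 4.
The constant term is P(0) = -4.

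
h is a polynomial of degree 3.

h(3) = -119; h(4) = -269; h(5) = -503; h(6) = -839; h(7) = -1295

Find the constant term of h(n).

First differences: -150, -234, -336, -456. Second differences: -84, -102, -120. Third differences: -18, -18.
Level-3 differences are constant, so h has degree 3.
Fitting a degree-3 polynomial gives h(n) = -3n³ - 6n² + 3n + 7.
The constant term is h(0) = 7.

7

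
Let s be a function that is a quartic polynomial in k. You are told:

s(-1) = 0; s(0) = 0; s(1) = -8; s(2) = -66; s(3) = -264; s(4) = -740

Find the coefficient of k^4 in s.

-2

First differences: 0, -8, -58, -198, -476. Second differences: -8, -50, -140, -278. Third differences: -42, -90, -138. Fourth differences: -48, -48.
Level-4 differences are constant, so s has degree 4.
Fitting a degree-4 polynomial gives s(k) = -2k^4 - 3k³ - 2k² - k.
The coefficient of k^4 is -2.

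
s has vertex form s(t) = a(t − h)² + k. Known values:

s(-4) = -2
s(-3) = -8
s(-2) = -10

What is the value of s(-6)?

First differences -6, -2; second difference 4 = 2a, so a = 2.
Expanding, the t-coefficient is −2ah = -4h; matching it to the data gives h = -2, and then k = -10.
So s(t) = 2(t + 2)² − 10.
s(-6) = 2·(-4)² − 10 = 22.

22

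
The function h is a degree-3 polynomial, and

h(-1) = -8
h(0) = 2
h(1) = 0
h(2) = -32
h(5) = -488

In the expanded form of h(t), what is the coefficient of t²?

Write h(t) = at³ + bt² + ct + d; the 5 given values yield a linear system in the 4 coefficients.
Solving, h(t) = -3t³ - 6t² + 7t + 2.
The coefficient of t² is -6.

-6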